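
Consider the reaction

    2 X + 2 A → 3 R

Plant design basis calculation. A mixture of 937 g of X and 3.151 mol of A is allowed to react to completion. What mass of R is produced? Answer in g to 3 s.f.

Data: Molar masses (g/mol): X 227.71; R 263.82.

1250 g

n(X) = 937.0 / 227.71 = 4.115 mol
n(A) = 3.151 mol
n/ν → X: 2.058, A: 1.576; A is limiting.
n(R) = (3/2) × 3.151 = 4.727 mol
mass = 4.727 × 263.82 = 1247 g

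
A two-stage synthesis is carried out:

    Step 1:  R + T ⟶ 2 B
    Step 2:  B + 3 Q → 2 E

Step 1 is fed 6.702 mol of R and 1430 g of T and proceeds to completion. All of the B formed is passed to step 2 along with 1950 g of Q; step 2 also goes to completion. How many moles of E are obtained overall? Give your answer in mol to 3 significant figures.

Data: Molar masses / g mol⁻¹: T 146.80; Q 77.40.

Step 1:
n(R) = 6.702 mol
n(T) = 1430 / 146.80 = 9.741 mol
n/ν → R: 6.702, T: 9.741; R is limiting.
n(B) produced = (2/1) × 6.702 = 13.40 mol
Step 2:
n(B) available = 13.40 mol
n(Q) = 1950 / 77.40 = 25.19 mol
n/ν → B: 13.40, Q: 8.397; Q is limiting.
n(E) = (2/3) × 25.19 = 16.79 mol

16.8 mol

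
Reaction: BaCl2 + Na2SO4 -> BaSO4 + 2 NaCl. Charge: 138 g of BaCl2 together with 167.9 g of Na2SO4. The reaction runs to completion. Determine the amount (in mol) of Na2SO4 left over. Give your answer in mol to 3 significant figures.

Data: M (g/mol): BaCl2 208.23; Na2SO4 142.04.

n(BaCl2) = 138.0 / 208.23 = 0.6627 mol
n(Na2SO4) = 167.9 / 142.04 = 1.182 mol
n/ν → BaCl2: 0.6627, Na2SO4: 1.182; BaCl2 is limiting.
Na2SO4 consumed = (1/1) × 0.6627 = 0.6627 mol
Na2SO4 remaining = 1.182 − 0.6627 = 0.5193 mol

0.519 mol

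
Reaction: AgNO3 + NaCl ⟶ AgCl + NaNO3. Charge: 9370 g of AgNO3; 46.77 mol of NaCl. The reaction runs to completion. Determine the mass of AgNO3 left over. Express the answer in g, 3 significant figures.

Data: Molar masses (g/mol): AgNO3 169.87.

1430 g

n(AgNO3) = 9370 / 169.87 = 55.16 mol
n(NaCl) = 46.77 mol
n/ν for AgNO3 = 55.16/1 = 55.16
n/ν for NaCl = 46.77/1 = 46.77
Smallest n/ν is NaCl → limiting reagent.
AgNO3 consumed = (1/1) × 46.77 = 46.77 mol
AgNO3 remaining = 55.16 − 46.77 = 8.390 mol
mass = 8.390 × 169.87 = 1425 g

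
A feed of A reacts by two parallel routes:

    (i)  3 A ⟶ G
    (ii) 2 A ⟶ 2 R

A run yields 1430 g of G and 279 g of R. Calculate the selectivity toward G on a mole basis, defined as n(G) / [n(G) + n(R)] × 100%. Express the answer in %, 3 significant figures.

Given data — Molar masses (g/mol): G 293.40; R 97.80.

n(G) = 1430 / 293.40 = 4.874 mol
n(R) = 279 / 97.80 = 2.853 mol
selectivity = 4.874/(4.874+2.853) × 100 = 63.08 %

63.1 %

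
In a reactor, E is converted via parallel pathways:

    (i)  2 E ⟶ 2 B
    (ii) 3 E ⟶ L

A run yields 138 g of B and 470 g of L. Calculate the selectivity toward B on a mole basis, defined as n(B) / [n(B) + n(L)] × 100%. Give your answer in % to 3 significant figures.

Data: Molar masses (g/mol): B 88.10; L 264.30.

n(B) = 138 / 88.10 = 1.566 mol
n(L) = 470 / 264.30 = 1.778 mol
selectivity = 1.566/(1.566+1.778) × 100 = 46.83 %

46.8 %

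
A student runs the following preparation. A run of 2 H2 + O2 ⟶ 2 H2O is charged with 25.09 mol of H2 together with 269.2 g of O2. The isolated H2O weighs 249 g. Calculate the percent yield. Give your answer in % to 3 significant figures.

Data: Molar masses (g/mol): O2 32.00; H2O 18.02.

82.1 %

n(H2) = 25.09 mol
n(O2) = 269.2 / 32.00 = 8.413 mol
n/ν for H2 = 25.09/2 = 12.55
n/ν for O2 = 8.413/1 = 8.413
Smallest n/ν is O2 → limiting reagent.
theoretical n(H2O) = (2/1) × 8.413 = 16.83 mol → 303.3 g
% yield = 249 / 303.3 × 100 = 82.10 %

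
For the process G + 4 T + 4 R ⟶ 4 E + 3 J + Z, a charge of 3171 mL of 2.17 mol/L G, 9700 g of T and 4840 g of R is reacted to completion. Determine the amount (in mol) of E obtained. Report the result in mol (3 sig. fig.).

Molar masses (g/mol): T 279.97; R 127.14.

n(G) = 2.17 × 3171/1000 = 6.881 mol
n(T) = 9700 / 279.97 = 34.65 mol
n(R) = 4840 / 127.14 = 38.07 mol
n/ν for G = 6.881/1 = 6.881
n/ν for T = 34.65/4 = 8.663
n/ν for R = 38.07/4 = 9.518
Smallest n/ν is G → limiting reagent.
n(E) = (4/1) × 6.881 = 27.52 mol

27.5 mol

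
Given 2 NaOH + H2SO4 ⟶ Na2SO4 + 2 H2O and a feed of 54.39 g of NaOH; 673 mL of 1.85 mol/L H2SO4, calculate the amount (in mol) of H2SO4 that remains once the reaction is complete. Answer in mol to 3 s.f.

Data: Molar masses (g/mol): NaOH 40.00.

n(NaOH) = 54.39 / 40.00 = 1.360 mol
n(H2SO4) = 1.85 × 673.0/1000 = 1.245 mol
n/ν → NaOH: 0.6800, H2SO4: 1.245; NaOH is limiting.
H2SO4 consumed = (1/2) × 1.360 = 0.6800 mol
H2SO4 remaining = 1.245 − 0.6800 = 0.5650 mol

0.565 mol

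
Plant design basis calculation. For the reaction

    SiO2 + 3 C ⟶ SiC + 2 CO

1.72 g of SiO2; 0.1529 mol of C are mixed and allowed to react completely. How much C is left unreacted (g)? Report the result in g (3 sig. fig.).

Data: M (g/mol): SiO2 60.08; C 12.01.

0.805 g

n(SiO2) = 1.720 / 60.08 = 0.02863 mol
n(C) = 0.1529 mol
n/ν for SiO2 = 0.02863/1 = 0.02863
n/ν for C = 0.1529/3 = 0.05097
Smallest n/ν is SiO2 → limiting reagent.
C consumed = (3/1) × 0.02863 = 0.08589 mol
C remaining = 0.1529 − 0.08589 = 0.06701 mol
mass = 0.06701 × 12.01 = 0.8048 g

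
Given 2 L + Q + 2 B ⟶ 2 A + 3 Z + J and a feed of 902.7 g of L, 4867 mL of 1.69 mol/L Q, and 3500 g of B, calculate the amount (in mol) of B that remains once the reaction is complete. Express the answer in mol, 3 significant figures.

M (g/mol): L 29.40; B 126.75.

11.2 mol

n(L) = 902.7 / 29.40 = 30.70 mol
n(Q) = 1.69 × 4867/1000 = 8.225 mol
n(B) = 3500 / 126.75 = 27.61 mol
n/ν for L = 30.70/2 = 15.35
n/ν for Q = 8.225/1 = 8.225
n/ν for B = 27.61/2 = 13.81
Smallest n/ν is Q → limiting reagent.
B consumed = (2/1) × 8.225 = 16.45 mol
B remaining = 27.61 − 16.45 = 11.16 mol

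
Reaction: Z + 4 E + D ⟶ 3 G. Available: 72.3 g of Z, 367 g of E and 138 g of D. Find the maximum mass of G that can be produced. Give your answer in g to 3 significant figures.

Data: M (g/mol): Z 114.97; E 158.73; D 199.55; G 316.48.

n(Z) = 72.30 / 114.97 = 0.6289 mol
n(E) = 367.0 / 158.73 = 2.312 mol
n(D) = 138.0 / 199.55 = 0.6916 mol
n/ν → Z: 0.6289, E: 0.5780, D: 0.6916; E is limiting.
n(G) = (3/4) × 2.312 = 1.734 mol
mass = 1.734 × 316.48 = 548.8 g

549 g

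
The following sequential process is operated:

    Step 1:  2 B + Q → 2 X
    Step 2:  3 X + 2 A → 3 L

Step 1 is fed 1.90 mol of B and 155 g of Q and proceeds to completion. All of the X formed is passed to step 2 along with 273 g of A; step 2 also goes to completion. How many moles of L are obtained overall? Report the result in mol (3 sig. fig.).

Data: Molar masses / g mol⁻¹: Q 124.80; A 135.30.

1.90 mol

Step 1:
n(B) = 1.900 mol
n(Q) = 155.0 / 124.80 = 1.242 mol
n/ν → B: 0.9500, Q: 1.242; B is limiting.
n(X) produced = (2/2) × 1.900 = 1.900 mol
Step 2:
n(X) available = 1.900 mol
n(A) = 273.0 / 135.30 = 2.018 mol
n/ν → X: 0.6333, A: 1.009; X is limiting.
n(L) = (3/3) × 1.900 = 1.900 mol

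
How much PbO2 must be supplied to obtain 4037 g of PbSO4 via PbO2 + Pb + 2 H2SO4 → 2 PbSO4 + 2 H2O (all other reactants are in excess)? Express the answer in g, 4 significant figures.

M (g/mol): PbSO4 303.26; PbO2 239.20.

n(PbSO4) = 4037 / 303.26 = 13.31 mol
n(PbO2) = (1/2) × 13.31 = 6.655 mol
mass = 6.655 × 239.20 = 1592 g

1592 g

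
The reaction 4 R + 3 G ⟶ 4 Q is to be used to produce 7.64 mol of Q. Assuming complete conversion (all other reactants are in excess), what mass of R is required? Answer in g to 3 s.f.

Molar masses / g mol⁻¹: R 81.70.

624 g

n(Q) = 7.640 mol
n(R) = (4/4) × 7.640 = 7.640 mol
mass = 7.640 × 81.70 = 624.2 g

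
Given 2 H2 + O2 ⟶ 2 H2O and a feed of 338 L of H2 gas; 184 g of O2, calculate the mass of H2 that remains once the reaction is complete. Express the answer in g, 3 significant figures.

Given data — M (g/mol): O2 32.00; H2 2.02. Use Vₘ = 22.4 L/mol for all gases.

7.25 g

n(H2) = 338.0 / 22.4 = 15.09 mol
n(O2) = 184.0 / 32.00 = 5.750 mol
n/ν for H2 = 15.09/2 = 7.545
n/ν for O2 = 5.750/1 = 5.750
Smallest n/ν is O2 → limiting reagent.
H2 consumed = (2/1) × 5.750 = 11.50 mol
H2 remaining = 15.09 − 11.50 = 3.590 mol
mass = 3.590 × 2.02 = 7.252 g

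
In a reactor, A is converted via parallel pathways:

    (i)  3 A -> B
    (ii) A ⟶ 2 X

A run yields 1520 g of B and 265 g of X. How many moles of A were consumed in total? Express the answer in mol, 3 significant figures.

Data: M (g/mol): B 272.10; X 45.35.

19.7 mol

n(B) = 1520 / 272.10 = 5.586 mol
n(X) = 265 / 45.35 = 5.843 mol
n(A) via (i) = (3/1)×5.586 = 16.76 mol
n(A) via (ii) = (1/2)×5.843 = 2.922 mol
total n(A) = 16.76 + 2.922 = 19.68 mol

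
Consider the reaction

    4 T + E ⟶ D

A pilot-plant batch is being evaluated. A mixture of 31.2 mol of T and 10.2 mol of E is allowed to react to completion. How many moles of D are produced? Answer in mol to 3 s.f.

n(T) = 31.20 mol
n(E) = 10.20 mol
n/ν for T = 31.20/4 = 7.800
n/ν for E = 10.20/1 = 10.20
Smallest n/ν is T → limiting reagent.
n(D) = (1/4) × 31.20 = 7.800 mol

7.80 mol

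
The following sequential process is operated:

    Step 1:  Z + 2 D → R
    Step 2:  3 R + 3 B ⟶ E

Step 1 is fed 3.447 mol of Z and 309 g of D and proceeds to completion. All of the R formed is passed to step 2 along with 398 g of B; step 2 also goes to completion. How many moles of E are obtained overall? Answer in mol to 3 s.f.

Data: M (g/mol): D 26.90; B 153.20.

Step 1:
n(Z) = 3.447 mol
n(D) = 309.0 / 26.90 = 11.49 mol
n/ν for Z = 3.447/1 = 3.447
n/ν for D = 11.49/2 = 5.745
Smallest n/ν is Z → limiting reagent.
n(R) produced = (1/1) × 3.447 = 3.447 mol
Step 2:
n(R) available = 3.447 mol
n(B) = 398.0 / 153.20 = 2.598 mol
n/ν for R = 3.447/3 = 1.149
n/ν for B = 2.598/3 = 0.8660
Smallest n/ν is B → limiting reagent.
n(E) = (1/3) × 2.598 = 0.8660 mol

0.866 mol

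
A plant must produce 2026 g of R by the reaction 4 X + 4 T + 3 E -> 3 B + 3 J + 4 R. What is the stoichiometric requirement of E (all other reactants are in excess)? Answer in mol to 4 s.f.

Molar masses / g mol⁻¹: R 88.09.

17.25 mol

n(R) = 2026 / 88.09 = 23.00 mol
n(E) = (3/4) × 23.00 = 17.25 mol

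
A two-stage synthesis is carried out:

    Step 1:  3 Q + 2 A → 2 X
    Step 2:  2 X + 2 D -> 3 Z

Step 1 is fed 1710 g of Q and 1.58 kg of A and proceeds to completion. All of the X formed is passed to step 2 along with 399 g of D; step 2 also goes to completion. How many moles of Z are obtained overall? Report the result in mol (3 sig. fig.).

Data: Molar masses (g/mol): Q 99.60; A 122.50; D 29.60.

17.2 mol

Step 1:
n(Q) = 1710 / 99.60 = 17.17 mol
n(A) = 1.580×1000 / 122.50 = 12.90 mol
n/ν for Q = 17.17/3 = 5.723
n/ν for A = 12.90/2 = 6.450
Smallest n/ν is Q → limiting reagent.
n(X) produced = (2/3) × 17.17 = 11.45 mol
Step 2:
n(X) available = 11.45 mol
n(D) = 399.0 / 29.60 = 13.48 mol
n/ν for X = 11.45/2 = 5.725
n/ν for D = 13.48/2 = 6.740
Smallest n/ν is X → limiting reagent.
n(Z) = (3/2) × 11.45 = 17.18 mol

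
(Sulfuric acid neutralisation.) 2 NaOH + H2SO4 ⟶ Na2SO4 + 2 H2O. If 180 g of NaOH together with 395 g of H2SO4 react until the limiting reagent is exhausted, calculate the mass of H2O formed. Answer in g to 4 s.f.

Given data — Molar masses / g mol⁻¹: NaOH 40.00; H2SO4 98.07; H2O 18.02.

n(NaOH) = 180.0 / 40.00 = 4.500 mol
n(H2SO4) = 395.0 / 98.07 = 4.028 mol
n/ν for NaOH = 4.500/2 = 2.250
n/ν for H2SO4 = 4.028/1 = 4.028
Smallest n/ν is NaOH → limiting reagent.
n(H2O) = (2/2) × 4.500 = 4.500 mol
mass = 4.500 × 18.02 = 81.09 g

81.09 g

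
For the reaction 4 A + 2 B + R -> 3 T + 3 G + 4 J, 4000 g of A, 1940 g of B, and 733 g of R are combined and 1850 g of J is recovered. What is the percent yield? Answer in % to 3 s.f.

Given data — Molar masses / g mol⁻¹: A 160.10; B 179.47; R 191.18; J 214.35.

n(A) = 4000 / 160.10 = 24.98 mol
n(B) = 1940 / 179.47 = 10.81 mol
n(R) = 733.0 / 191.18 = 3.834 mol
n/ν for A = 24.98/4 = 6.245
n/ν for B = 10.81/2 = 5.405
n/ν for R = 3.834/1 = 3.834
Smallest n/ν is R → limiting reagent.
theoretical n(J) = (4/1) × 3.834 = 15.34 mol → 3288 g
% yield = 1850 / 3288 × 100 = 56.27 %

56.3 %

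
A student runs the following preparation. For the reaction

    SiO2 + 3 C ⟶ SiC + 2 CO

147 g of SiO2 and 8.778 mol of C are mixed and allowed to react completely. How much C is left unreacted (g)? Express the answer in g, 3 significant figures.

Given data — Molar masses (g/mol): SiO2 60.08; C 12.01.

17.3 g

n(SiO2) = 147.0 / 60.08 = 2.447 mol
n(C) = 8.778 mol
n/ν → SiO2: 2.447, C: 2.926; SiO2 is limiting.
C consumed = (3/1) × 2.447 = 7.341 mol
C remaining = 8.778 − 7.341 = 1.437 mol
mass = 1.437 × 12.01 = 17.26 g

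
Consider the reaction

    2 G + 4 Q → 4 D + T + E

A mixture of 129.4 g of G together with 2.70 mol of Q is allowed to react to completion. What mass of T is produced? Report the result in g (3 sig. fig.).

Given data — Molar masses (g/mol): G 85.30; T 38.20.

n(G) = 129.4 / 85.30 = 1.517 mol
n(Q) = 2.700 mol
n/ν → G: 0.7585, Q: 0.6750; Q is limiting.
n(T) = (1/4) × 2.700 = 0.6750 mol
mass = 0.6750 × 38.20 = 25.79 g

25.8 g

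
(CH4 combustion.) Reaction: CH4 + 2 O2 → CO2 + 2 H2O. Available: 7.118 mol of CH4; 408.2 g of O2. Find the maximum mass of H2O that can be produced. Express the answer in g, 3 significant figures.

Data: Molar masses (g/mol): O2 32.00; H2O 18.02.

n(CH4) = 7.118 mol
n(O2) = 408.2 / 32.00 = 12.76 mol
n/ν → CH4: 7.118, O2: 6.380; O2 is limiting.
n(H2O) = (2/2) × 12.76 = 12.76 mol
mass = 12.76 × 18.02 = 229.9 g

230 g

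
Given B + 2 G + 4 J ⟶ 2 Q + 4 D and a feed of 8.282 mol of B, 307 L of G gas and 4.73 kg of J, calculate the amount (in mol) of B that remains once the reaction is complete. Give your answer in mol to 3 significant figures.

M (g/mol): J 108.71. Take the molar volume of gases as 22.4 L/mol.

1.43 mol

n(B) = 8.282 mol
n(G) = 307.0 / 22.4 = 13.71 mol
n(J) = 4.730×1000 / 108.71 = 43.51 mol
n/ν for B = 8.282/1 = 8.282
n/ν for G = 13.71/2 = 6.855
n/ν for J = 43.51/4 = 10.88
Smallest n/ν is G → limiting reagent.
B consumed = (1/2) × 13.71 = 6.855 mol
B remaining = 8.282 − 6.855 = 1.427 mol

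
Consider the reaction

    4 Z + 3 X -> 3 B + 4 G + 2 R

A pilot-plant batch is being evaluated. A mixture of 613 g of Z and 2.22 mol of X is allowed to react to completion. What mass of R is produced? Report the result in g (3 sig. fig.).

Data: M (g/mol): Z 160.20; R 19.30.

n(Z) = 613.0 / 160.20 = 3.826 mol
n(X) = 2.220 mol
n/ν for Z = 3.826/4 = 0.9565
n/ν for X = 2.220/3 = 0.7400
Smallest n/ν is X → limiting reagent.
n(R) = (2/3) × 2.220 = 1.480 mol
mass = 1.480 × 19.30 = 28.56 g

28.6 g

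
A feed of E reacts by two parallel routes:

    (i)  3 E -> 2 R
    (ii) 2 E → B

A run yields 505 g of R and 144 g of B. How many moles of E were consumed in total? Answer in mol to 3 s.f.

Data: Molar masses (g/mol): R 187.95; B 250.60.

n(R) = 505 / 187.95 = 2.687 mol
n(B) = 144 / 250.60 = 0.5746 mol
n(E) via (i) = (3/2)×2.687 = 4.031 mol
n(E) via (ii) = (2/1)×0.5746 = 1.149 mol
total n(E) = 4.031 + 1.149 = 5.180 mol

5.18 mol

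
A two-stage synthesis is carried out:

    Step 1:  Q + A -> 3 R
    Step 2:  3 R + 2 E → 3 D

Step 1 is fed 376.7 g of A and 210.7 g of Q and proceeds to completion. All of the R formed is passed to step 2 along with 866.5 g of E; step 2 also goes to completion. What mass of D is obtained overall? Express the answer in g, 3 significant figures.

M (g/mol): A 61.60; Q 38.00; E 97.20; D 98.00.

Step 1:
n(A) = 376.7 / 61.60 = 6.115 mol
n(Q) = 210.7 / 38.00 = 5.545 mol
n/ν for A = 6.115/1 = 6.115
n/ν for Q = 5.545/1 = 5.545
Smallest n/ν is Q → limiting reagent.
n(R) produced = (3/1) × 5.545 = 16.64 mol
Step 2:
n(R) available = 16.64 mol
n(E) = 866.5 / 97.20 = 8.915 mol
n/ν for R = 16.64/3 = 5.547
n/ν for E = 8.915/2 = 4.458
Smallest n/ν is E → limiting reagent.
n(D) = (3/2) × 8.915 = 13.37 mol
mass = 13.37 × 98.00 = 1310 g

1310 g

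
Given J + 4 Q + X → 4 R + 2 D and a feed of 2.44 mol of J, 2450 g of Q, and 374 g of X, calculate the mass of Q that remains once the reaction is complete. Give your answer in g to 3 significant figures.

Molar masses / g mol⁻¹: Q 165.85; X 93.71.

n(J) = 2.440 mol
n(Q) = 2450 / 165.85 = 14.77 mol
n(X) = 374.0 / 93.71 = 3.991 mol
n/ν → J: 2.440, Q: 3.693, X: 3.991; J is limiting.
Q consumed = (4/1) × 2.440 = 9.760 mol
Q remaining = 14.77 − 9.760 = 5.010 mol
mass = 5.010 × 165.85 = 830.9 g

831 g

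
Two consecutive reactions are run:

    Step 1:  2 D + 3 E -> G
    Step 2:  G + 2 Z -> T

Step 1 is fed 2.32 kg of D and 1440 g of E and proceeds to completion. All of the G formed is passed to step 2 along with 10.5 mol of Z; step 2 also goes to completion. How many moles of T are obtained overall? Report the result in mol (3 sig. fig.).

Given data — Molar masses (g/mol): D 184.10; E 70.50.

Step 1:
n(D) = 2.320×1000 / 184.10 = 12.60 mol
n(E) = 1440 / 70.50 = 20.43 mol
n/ν for D = 12.60/2 = 6.300
n/ν for E = 20.43/3 = 6.810
Smallest n/ν is D → limiting reagent.
n(G) produced = (1/2) × 12.60 = 6.300 mol
Step 2:
n(G) available = 6.300 mol
n(Z) = 10.50 mol
n/ν for G = 6.300/1 = 6.300
n/ν for Z = 10.50/2 = 5.250
Smallest n/ν is Z → limiting reagent.
n(T) = (1/2) × 10.50 = 5.250 mol

5.25 mol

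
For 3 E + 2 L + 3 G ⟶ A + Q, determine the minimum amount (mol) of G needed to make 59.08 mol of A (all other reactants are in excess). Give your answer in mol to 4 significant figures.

n(A) = 59.08 mol
n(G) = (3/1) × 59.08 = 177.2 mol

177.2 mol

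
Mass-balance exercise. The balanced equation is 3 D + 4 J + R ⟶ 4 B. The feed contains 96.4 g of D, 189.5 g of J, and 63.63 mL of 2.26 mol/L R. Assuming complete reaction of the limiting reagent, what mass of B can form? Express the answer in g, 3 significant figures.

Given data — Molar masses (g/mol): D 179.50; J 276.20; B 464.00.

267 g

n(D) = 96.40 / 179.50 = 0.5370 mol
n(J) = 189.5 / 276.20 = 0.6861 mol
n(R) = 2.26 × 63.63/1000 = 0.1438 mol
n/ν for D = 0.5370/3 = 0.1790
n/ν for J = 0.6861/4 = 0.1715
n/ν for R = 0.1438/1 = 0.1438
Smallest n/ν is R → limiting reagent.
n(B) = (4/1) × 0.1438 = 0.5752 mol
mass = 0.5752 × 464.00 = 266.9 g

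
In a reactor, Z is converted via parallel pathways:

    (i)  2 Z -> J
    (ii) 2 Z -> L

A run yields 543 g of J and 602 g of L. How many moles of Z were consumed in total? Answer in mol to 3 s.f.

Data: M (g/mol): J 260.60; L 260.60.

n(J) = 543 / 260.60 = 2.084 mol
n(L) = 602 / 260.60 = 2.310 mol
n(Z) via (i) = (2/1)×2.084 = 4.168 mol
n(Z) via (ii) = (2/1)×2.310 = 4.620 mol
total n(Z) = 4.168 + 4.620 = 8.788 mol

8.79 mol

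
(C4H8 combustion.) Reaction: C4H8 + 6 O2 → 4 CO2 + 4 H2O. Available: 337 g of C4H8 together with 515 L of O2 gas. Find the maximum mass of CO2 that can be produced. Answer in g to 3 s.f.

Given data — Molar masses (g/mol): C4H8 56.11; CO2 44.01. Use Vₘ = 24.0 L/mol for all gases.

630 g

n(C4H8) = 337.0 / 56.11 = 6.006 mol
n(O2) = 515.0 / 24.0 = 21.46 mol
n/ν for C4H8 = 6.006/1 = 6.006
n/ν for O2 = 21.46/6 = 3.577
Smallest n/ν is O2 → limiting reagent.
n(CO2) = (4/6) × 21.46 = 14.31 mol
mass = 14.31 × 44.01 = 629.8 g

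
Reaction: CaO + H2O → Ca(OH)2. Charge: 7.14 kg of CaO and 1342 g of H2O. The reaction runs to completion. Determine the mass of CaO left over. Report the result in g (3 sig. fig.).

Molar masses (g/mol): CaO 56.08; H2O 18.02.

2960 g

n(CaO) = 7.140×1000 / 56.08 = 127.3 mol
n(H2O) = 1342 / 18.02 = 74.47 mol
n/ν → CaO: 127.3, H2O: 74.47; H2O is limiting.
CaO consumed = (1/1) × 74.47 = 74.47 mol
CaO remaining = 127.3 − 74.47 = 52.83 mol
mass = 52.83 × 56.08 = 2963 g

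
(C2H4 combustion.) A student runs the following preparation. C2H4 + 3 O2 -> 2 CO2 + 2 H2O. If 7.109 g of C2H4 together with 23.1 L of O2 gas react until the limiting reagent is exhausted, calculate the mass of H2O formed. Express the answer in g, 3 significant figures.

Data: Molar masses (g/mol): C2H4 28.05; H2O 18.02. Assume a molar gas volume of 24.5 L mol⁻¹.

n(C2H4) = 7.109 / 28.05 = 0.2534 mol
n(O2) = 23.10 / 24.5 = 0.9429 mol
n/ν for C2H4 = 0.2534/1 = 0.2534
n/ν for O2 = 0.9429/3 = 0.3143
Smallest n/ν is C2H4 → limiting reagent.
n(H2O) = (2/1) × 0.2534 = 0.5068 mol
mass = 0.5068 × 18.02 = 9.133 g

9.13 g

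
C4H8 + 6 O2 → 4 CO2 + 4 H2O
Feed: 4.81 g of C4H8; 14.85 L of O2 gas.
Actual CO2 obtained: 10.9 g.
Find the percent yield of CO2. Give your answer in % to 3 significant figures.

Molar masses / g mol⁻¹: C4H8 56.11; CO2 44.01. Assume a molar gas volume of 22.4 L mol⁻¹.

72.2 %

n(C4H8) = 4.810 / 56.11 = 0.08572 mol
n(O2) = 14.85 / 22.4 = 0.6629 mol
n/ν for C4H8 = 0.08572/1 = 0.08572
n/ν for O2 = 0.6629/6 = 0.1105
Smallest n/ν is C4H8 → limiting reagent.
theoretical n(CO2) = (4/1) × 0.08572 = 0.3429 mol → 15.09 g
% yield = 10.9 / 15.09 × 100 = 72.23 %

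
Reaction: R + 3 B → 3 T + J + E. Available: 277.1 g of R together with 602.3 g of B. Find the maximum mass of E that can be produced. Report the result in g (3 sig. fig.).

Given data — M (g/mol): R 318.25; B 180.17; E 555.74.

n(R) = 277.1 / 318.25 = 0.8707 mol
n(B) = 602.3 / 180.17 = 3.343 mol
n/ν for R = 0.8707/1 = 0.8707
n/ν for B = 3.343/3 = 1.114
Smallest n/ν is R → limiting reagent.
n(E) = (1/1) × 0.8707 = 0.8707 mol
mass = 0.8707 × 555.74 = 483.9 g

484 g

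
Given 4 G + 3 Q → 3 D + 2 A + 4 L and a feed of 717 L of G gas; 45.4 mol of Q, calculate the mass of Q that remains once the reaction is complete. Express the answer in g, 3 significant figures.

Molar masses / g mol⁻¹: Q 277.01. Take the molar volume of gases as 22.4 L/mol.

5930 g

n(G) = 717.0 / 22.4 = 32.01 mol
n(Q) = 45.40 mol
n/ν → G: 8.003, Q: 15.13; G is limiting.
Q consumed = (3/4) × 32.01 = 24.01 mol
Q remaining = 45.40 − 24.01 = 21.39 mol
mass = 21.39 × 277.01 = 5925 g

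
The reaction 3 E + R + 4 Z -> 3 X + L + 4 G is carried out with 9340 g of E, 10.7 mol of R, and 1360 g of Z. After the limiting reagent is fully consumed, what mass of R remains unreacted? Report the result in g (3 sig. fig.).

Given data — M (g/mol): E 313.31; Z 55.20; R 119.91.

n(E) = 9340 / 313.31 = 29.81 mol
n(R) = 10.70 mol
n(Z) = 1360 / 55.20 = 24.64 mol
n/ν for E = 29.81/3 = 9.937
n/ν for R = 10.70/1 = 10.70
n/ν for Z = 24.64/4 = 6.160
Smallest n/ν is Z → limiting reagent.
R consumed = (1/4) × 24.64 = 6.160 mol
R remaining = 10.70 − 6.160 = 4.540 mol
mass = 4.540 × 119.91 = 544.4 g

544 g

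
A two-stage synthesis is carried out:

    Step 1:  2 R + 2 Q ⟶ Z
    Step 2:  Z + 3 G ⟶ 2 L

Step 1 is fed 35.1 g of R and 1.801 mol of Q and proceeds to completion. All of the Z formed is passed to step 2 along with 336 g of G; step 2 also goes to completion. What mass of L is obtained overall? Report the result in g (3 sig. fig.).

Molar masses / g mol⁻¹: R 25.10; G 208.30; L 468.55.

Step 1:
n(R) = 35.10 / 25.10 = 1.398 mol
n(Q) = 1.801 mol
n/ν for R = 1.398/2 = 0.6990
n/ν for Q = 1.801/2 = 0.9005
Smallest n/ν is R → limiting reagent.
n(Z) produced = (1/2) × 1.398 = 0.6990 mol
Step 2:
n(Z) available = 0.6990 mol
n(G) = 336.0 / 208.30 = 1.613 mol
n/ν for Z = 0.6990/1 = 0.6990
n/ν for G = 1.613/3 = 0.5377
Smallest n/ν is G → limiting reagent.
n(L) = (2/3) × 1.613 = 1.075 mol
mass = 1.075 × 468.55 = 503.7 g

504 g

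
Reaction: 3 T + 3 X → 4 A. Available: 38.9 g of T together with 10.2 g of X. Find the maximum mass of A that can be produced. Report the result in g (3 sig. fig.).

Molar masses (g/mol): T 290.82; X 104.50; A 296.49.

n(T) = 38.90 / 290.82 = 0.1338 mol
n(X) = 10.20 / 104.50 = 0.09761 mol
n/ν → T: 0.04460, X: 0.03254; X is limiting.
n(A) = (4/3) × 0.09761 = 0.1301 mol
mass = 0.1301 × 296.49 = 38.57 g

38.6 g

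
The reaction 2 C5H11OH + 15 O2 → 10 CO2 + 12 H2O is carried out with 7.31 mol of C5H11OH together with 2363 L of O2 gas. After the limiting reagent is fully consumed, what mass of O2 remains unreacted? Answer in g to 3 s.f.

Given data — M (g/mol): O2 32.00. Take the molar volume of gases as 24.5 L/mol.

n(C5H11OH) = 7.310 mol
n(O2) = 2363 / 24.5 = 96.45 mol
n/ν for C5H11OH = 7.310/2 = 3.655
n/ν for O2 = 96.45/15 = 6.430
Smallest n/ν is C5H11OH → limiting reagent.
O2 consumed = (15/2) × 7.310 = 54.83 mol
O2 remaining = 96.45 − 54.83 = 41.62 mol
mass = 41.62 × 32.00 = 1332 g

1330 g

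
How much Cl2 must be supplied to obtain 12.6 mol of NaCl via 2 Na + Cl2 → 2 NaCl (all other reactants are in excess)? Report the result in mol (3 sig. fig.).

6.30 mol

n(NaCl) = 12.60 mol
n(Cl2) = (1/2) × 12.60 = 6.300 mol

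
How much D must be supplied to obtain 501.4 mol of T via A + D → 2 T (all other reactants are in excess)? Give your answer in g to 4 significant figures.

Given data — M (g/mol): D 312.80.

78420 g

n(T) = 501.4 mol
n(D) = (1/2) × 501.4 = 250.7 mol
mass = 250.7 × 312.80 = 78420 g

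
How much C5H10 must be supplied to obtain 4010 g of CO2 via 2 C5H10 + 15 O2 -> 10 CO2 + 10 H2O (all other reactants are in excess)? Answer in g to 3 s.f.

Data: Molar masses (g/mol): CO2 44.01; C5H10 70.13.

n(CO2) = 4010 / 44.01 = 91.12 mol
n(C5H10) = (2/10) × 91.12 = 18.22 mol
mass = 18.22 × 70.13 = 1278 g

1280 g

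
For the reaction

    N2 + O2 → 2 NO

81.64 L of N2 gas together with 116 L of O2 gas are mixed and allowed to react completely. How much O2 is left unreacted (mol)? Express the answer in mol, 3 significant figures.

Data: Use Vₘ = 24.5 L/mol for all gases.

1.40 mol

n(N2) = 81.64 / 24.5 = 3.332 mol
n(O2) = 116.0 / 24.5 = 4.735 mol
n/ν for N2 = 3.332/1 = 3.332
n/ν for O2 = 4.735/1 = 4.735
Smallest n/ν is N2 → limiting reagent.
O2 consumed = (1/1) × 3.332 = 3.332 mol
O2 remaining = 4.735 − 3.332 = 1.403 mol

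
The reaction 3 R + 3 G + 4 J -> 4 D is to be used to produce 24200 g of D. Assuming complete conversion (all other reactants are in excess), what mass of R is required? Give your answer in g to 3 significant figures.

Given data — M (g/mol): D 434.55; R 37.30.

n(D) = 24200 / 434.55 = 55.69 mol
n(R) = (3/4) × 55.69 = 41.77 mol
mass = 41.77 × 37.30 = 1558 g

1560 g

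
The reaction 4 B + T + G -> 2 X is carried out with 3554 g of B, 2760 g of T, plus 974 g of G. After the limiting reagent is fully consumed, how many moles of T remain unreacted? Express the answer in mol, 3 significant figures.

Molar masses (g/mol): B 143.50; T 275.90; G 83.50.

3.81 mol

n(B) = 3554 / 143.50 = 24.77 mol
n(T) = 2760 / 275.90 = 10.00 mol
n(G) = 974.0 / 83.50 = 11.66 mol
n/ν for B = 24.77/4 = 6.193
n/ν for T = 10.00/1 = 10.00
n/ν for G = 11.66/1 = 11.66
Smallest n/ν is B → limiting reagent.
T consumed = (1/4) × 24.77 = 6.193 mol
T remaining = 10.00 − 6.193 = 3.807 mol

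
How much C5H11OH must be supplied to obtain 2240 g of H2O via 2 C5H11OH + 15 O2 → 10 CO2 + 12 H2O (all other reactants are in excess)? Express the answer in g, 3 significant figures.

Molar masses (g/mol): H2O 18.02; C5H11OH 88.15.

n(H2O) = 2240 / 18.02 = 124.3 mol
n(C5H11OH) = (2/12) × 124.3 = 20.72 mol
mass = 20.72 × 88.15 = 1826 g

1830 g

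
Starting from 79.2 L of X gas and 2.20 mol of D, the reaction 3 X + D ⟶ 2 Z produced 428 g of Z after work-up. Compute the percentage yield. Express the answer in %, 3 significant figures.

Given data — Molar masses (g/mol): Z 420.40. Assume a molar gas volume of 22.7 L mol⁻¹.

n(X) = 79.20 / 22.7 = 3.489 mol
n(D) = 2.200 mol
n/ν for X = 3.489/3 = 1.163
n/ν for D = 2.200/1 = 2.200
Smallest n/ν is X → limiting reagent.
theoretical n(Z) = (2/3) × 3.489 = 2.326 mol → 977.9 g
% yield = 428 / 977.9 × 100 = 43.77 %

43.8 %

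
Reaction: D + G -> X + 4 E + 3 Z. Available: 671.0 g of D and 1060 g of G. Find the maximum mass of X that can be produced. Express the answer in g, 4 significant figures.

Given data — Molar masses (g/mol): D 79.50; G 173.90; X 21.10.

128.6 g

n(D) = 671.0 / 79.50 = 8.440 mol
n(G) = 1060 / 173.90 = 6.095 mol
n/ν for D = 8.440/1 = 8.440
n/ν for G = 6.095/1 = 6.095
Smallest n/ν is G → limiting reagent.
n(X) = (1/1) × 6.095 = 6.095 mol
mass = 6.095 × 21.10 = 128.6 g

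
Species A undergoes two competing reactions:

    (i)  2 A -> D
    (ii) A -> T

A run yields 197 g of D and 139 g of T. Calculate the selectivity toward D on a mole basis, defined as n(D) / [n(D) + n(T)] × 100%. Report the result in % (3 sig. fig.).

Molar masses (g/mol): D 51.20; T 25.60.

n(D) = 197 / 51.20 = 3.848 mol
n(T) = 139 / 25.60 = 5.430 mol
selectivity = 3.848/(3.848+5.430) × 100 = 41.47 %

41.5 %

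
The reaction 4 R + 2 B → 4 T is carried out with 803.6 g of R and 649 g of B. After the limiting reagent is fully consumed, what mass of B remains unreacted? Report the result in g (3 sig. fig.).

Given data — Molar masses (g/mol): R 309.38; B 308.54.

n(R) = 803.6 / 309.38 = 2.597 mol
n(B) = 649.0 / 308.54 = 2.103 mol
n/ν for R = 2.597/4 = 0.6493
n/ν for B = 2.103/2 = 1.052
Smallest n/ν is R → limiting reagent.
B consumed = (2/4) × 2.597 = 1.299 mol
B remaining = 2.103 − 1.299 = 0.8040 mol
mass = 0.8040 × 308.54 = 248.1 g

248 g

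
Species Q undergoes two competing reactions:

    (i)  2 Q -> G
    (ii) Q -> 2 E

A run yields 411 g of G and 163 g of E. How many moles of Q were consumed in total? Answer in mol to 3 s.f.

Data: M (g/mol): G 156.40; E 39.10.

n(G) = 411 / 156.40 = 2.628 mol
n(E) = 163 / 39.10 = 4.169 mol
n(Q) via (i) = (2/1)×2.628 = 5.256 mol
n(Q) via (ii) = (1/2)×4.169 = 2.085 mol
total n(Q) = 5.256 + 2.085 = 7.341 mol

7.34 mol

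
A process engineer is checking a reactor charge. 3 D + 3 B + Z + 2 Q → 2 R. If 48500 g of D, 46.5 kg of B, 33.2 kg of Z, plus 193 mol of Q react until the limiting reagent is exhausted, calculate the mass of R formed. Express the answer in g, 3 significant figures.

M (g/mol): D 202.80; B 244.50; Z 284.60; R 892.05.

113000 g

n(D) = 48500 / 202.80 = 239.2 mol
n(B) = 46.50×1000 / 244.50 = 190.2 mol
n(Z) = 33.20×1000 / 284.60 = 116.7 mol
n(Q) = 193.0 mol
n/ν → D: 79.73, B: 63.40, Z: 116.7, Q: 96.50; B is limiting.
n(R) = (2/3) × 190.2 = 126.8 mol
mass = 126.8 × 892.05 = 113100 g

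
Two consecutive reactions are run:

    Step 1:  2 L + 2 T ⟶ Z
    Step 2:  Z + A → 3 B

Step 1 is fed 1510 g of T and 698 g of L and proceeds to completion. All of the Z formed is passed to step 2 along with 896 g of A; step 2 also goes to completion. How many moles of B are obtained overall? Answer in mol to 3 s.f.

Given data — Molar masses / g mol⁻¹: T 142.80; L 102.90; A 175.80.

10.2 mol

Step 1:
n(T) = 1510 / 142.80 = 10.57 mol
n(L) = 698.0 / 102.90 = 6.783 mol
n/ν for T = 10.57/2 = 5.285
n/ν for L = 6.783/2 = 3.392
Smallest n/ν is L → limiting reagent.
n(Z) produced = (1/2) × 6.783 = 3.392 mol
Step 2:
n(Z) available = 3.392 mol
n(A) = 896.0 / 175.80 = 5.097 mol
n/ν for Z = 3.392/1 = 3.392
n/ν for A = 5.097/1 = 5.097
Smallest n/ν is Z → limiting reagent.
n(B) = (3/1) × 3.392 = 10.18 mol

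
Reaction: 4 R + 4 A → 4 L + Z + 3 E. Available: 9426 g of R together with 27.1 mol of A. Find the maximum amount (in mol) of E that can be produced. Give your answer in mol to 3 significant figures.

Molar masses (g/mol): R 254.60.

n(R) = 9426 / 254.60 = 37.02 mol
n(A) = 27.10 mol
n/ν → R: 9.255, A: 6.775; A is limiting.
n(E) = (3/4) × 27.10 = 20.33 mol

20.3 mol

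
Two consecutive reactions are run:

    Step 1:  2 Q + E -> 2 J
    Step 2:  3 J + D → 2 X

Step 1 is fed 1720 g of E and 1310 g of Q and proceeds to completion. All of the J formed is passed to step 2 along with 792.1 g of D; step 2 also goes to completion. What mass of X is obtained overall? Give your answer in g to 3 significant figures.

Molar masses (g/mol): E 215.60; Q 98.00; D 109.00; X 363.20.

3240 g

Step 1:
n(E) = 1720 / 215.60 = 7.978 mol
n(Q) = 1310 / 98.00 = 13.37 mol
n/ν for E = 7.978/1 = 7.978
n/ν for Q = 13.37/2 = 6.685
Smallest n/ν is Q → limiting reagent.
n(J) produced = (2/2) × 13.37 = 13.37 mol
Step 2:
n(J) available = 13.37 mol
n(D) = 792.1 / 109.00 = 7.267 mol
n/ν for J = 13.37/3 = 4.457
n/ν for D = 7.267/1 = 7.267
Smallest n/ν is J → limiting reagent.
n(X) = (2/3) × 13.37 = 8.913 mol
mass = 8.913 × 363.20 = 3237 g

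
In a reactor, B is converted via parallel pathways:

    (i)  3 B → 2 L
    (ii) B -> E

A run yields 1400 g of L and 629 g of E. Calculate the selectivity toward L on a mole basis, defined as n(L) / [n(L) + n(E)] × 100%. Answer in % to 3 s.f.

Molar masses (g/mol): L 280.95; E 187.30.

59.7 %

n(L) = 1400 / 280.95 = 4.983 mol
n(E) = 629 / 187.30 = 3.358 mol
selectivity = 4.983/(4.983+3.358) × 100 = 59.74 %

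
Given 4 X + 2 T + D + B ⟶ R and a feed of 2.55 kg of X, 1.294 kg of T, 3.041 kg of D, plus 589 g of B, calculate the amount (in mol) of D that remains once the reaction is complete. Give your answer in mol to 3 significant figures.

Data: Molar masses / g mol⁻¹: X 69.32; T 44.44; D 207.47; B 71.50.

n(X) = 2.550×1000 / 69.32 = 36.79 mol
n(T) = 1.294×1000 / 44.44 = 29.12 mol
n(D) = 3.041×1000 / 207.47 = 14.66 mol
n(B) = 589.0 / 71.50 = 8.238 mol
n/ν for X = 36.79/4 = 9.198
n/ν for T = 29.12/2 = 14.56
n/ν for D = 14.66/1 = 14.66
n/ν for B = 8.238/1 = 8.238
Smallest n/ν is B → limiting reagent.
D consumed = (1/1) × 8.238 = 8.238 mol
D remaining = 14.66 − 8.238 = 6.422 mol

6.42 mol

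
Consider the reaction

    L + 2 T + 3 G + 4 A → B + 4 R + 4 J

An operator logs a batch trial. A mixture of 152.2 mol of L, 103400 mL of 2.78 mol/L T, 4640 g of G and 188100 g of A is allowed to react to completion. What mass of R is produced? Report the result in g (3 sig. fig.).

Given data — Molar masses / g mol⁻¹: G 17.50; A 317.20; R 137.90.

n(L) = 152.2 mol
n(T) = 2.78 × 103400/1000 = 287.5 mol
n(G) = 4640 / 17.50 = 265.1 mol
n(A) = 188100 / 317.20 = 593.0 mol
n/ν for L = 152.2/1 = 152.2
n/ν for T = 287.5/2 = 143.8
n/ν for G = 265.1/3 = 88.37
n/ν for A = 593.0/4 = 148.3
Smallest n/ν is G → limiting reagent.
n(R) = (4/3) × 265.1 = 353.5 mol
mass = 353.5 × 137.90 = 48750 g

48800 g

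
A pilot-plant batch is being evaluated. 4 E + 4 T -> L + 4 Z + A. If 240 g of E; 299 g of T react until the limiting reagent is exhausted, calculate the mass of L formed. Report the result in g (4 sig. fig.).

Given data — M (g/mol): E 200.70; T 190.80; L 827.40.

n(E) = 240.0 / 200.70 = 1.196 mol
n(T) = 299.0 / 190.80 = 1.567 mol
n/ν → E: 0.2990, T: 0.3918; E is limiting.
n(L) = (1/4) × 1.196 = 0.2990 mol
mass = 0.2990 × 827.40 = 247.4 g

247.4 g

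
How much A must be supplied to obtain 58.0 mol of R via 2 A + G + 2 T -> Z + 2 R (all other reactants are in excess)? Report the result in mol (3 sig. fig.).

n(R) = 58.00 mol
n(A) = (2/2) × 58.00 = 58.00 mol

58.0 mol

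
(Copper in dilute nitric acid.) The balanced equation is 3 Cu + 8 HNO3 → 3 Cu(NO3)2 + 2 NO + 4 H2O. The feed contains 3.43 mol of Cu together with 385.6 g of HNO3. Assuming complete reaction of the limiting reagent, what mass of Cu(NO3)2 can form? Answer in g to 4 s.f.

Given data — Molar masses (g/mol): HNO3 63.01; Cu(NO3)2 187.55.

n(Cu) = 3.430 mol
n(HNO3) = 385.6 / 63.01 = 6.120 mol
n/ν → Cu: 1.143, HNO3: 0.7650; HNO3 is limiting.
n(Cu(NO3)2) = (3/8) × 6.120 = 2.295 mol
mass = 2.295 × 187.55 = 430.4 g

430.4 g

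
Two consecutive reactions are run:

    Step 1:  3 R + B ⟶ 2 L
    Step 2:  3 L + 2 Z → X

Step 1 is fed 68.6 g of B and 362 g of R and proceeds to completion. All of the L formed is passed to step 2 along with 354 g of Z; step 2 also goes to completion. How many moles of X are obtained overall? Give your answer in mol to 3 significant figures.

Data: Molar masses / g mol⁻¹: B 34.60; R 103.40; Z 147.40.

0.778 mol

Step 1:
n(B) = 68.60 / 34.60 = 1.983 mol
n(R) = 362.0 / 103.40 = 3.501 mol
n/ν for B = 1.983/1 = 1.983
n/ν for R = 3.501/3 = 1.167
Smallest n/ν is R → limiting reagent.
n(L) produced = (2/3) × 3.501 = 2.334 mol
Step 2:
n(L) available = 2.334 mol
n(Z) = 354.0 / 147.40 = 2.402 mol
n/ν for L = 2.334/3 = 0.7780
n/ν for Z = 2.402/2 = 1.201
Smallest n/ν is L → limiting reagent.
n(X) = (1/3) × 2.334 = 0.7780 mol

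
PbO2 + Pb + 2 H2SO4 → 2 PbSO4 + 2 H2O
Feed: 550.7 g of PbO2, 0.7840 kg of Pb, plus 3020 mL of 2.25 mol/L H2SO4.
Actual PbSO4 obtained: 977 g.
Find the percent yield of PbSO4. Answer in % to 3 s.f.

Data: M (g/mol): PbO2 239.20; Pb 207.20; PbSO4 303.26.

70.0 %

n(PbO2) = 550.7 / 239.20 = 2.302 mol
n(Pb) = 0.7840×1000 / 207.20 = 3.784 mol
n(H2SO4) = 2.25 × 3020/1000 = 6.795 mol
n/ν for PbO2 = 2.302/1 = 2.302
n/ν for Pb = 3.784/1 = 3.784
n/ν for H2SO4 = 6.795/2 = 3.398
Smallest n/ν is PbO2 → limiting reagent.
theoretical n(PbSO4) = (2/1) × 2.302 = 4.604 mol → 1396 g
% yield = 977 / 1396 × 100 = 69.99 %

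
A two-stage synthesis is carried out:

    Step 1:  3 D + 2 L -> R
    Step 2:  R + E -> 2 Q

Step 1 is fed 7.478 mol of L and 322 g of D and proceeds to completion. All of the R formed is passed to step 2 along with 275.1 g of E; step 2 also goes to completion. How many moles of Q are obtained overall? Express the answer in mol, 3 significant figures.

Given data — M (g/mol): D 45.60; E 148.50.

Step 1:
n(L) = 7.478 mol
n(D) = 322.0 / 45.60 = 7.061 mol
n/ν → L: 3.739, D: 2.354; D is limiting.
n(R) produced = (1/3) × 7.061 = 2.354 mol
Step 2:
n(R) available = 2.354 mol
n(E) = 275.1 / 148.50 = 1.853 mol
n/ν → R: 2.354, E: 1.853; E is limiting.
n(Q) = (2/1) × 1.853 = 3.706 mol

3.71 mol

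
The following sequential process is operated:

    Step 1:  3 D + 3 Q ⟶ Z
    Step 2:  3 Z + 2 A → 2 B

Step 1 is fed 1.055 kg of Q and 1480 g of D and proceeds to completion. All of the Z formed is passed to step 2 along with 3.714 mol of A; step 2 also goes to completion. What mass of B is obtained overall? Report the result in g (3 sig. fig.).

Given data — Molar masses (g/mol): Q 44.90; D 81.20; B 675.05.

Step 1:
n(Q) = 1.055×1000 / 44.90 = 23.50 mol
n(D) = 1480 / 81.20 = 18.23 mol
n/ν → Q: 7.833, D: 6.077; D is limiting.
n(Z) produced = (1/3) × 18.23 = 6.077 mol
Step 2:
n(Z) available = 6.077 mol
n(A) = 3.714 mol
n/ν → Z: 2.026, A: 1.857; A is limiting.
n(B) = (2/2) × 3.714 = 3.714 mol
mass = 3.714 × 675.05 = 2507 g

2510 g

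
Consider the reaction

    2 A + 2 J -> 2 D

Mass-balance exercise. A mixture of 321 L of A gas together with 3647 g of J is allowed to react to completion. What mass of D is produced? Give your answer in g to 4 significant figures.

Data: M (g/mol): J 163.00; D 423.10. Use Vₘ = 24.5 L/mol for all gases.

n(A) = 321.0 / 24.5 = 13.10 mol
n(J) = 3647 / 163.00 = 22.37 mol
n/ν for A = 13.10/2 = 6.550
n/ν for J = 22.37/2 = 11.19
Smallest n/ν is A → limiting reagent.
n(D) = (2/2) × 13.10 = 13.10 mol
mass = 13.10 × 423.10 = 5543 g

5543 g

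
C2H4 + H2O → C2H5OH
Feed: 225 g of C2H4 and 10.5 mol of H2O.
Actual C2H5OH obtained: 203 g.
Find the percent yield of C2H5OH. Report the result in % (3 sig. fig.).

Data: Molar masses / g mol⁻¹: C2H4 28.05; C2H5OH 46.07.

n(C2H4) = 225.0 / 28.05 = 8.021 mol
n(H2O) = 10.50 mol
n/ν for C2H4 = 8.021/1 = 8.021
n/ν for H2O = 10.50/1 = 10.50
Smallest n/ν is C2H4 → limiting reagent.
theoretical n(C2H5OH) = (1/1) × 8.021 = 8.021 mol → 369.5 g
% yield = 203 / 369.5 × 100 = 54.94 %

54.9 %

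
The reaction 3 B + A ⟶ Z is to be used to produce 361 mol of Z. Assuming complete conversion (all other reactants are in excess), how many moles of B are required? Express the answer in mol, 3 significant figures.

1080 mol

n(Z) = 361.0 mol
n(B) = (3/1) × 361.0 = 1083 mol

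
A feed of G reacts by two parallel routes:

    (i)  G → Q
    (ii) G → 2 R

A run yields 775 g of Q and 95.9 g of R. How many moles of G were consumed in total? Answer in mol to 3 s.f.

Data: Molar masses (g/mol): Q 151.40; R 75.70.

n(Q) = 775 / 151.40 = 5.119 mol
n(R) = 95.9 / 75.70 = 1.267 mol
n(G) via (i) = (1/1)×5.119 = 5.119 mol
n(G) via (ii) = (1/2)×1.267 = 0.6335 mol
total n(G) = 5.119 + 0.6335 = 5.753 mol

5.75 mol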